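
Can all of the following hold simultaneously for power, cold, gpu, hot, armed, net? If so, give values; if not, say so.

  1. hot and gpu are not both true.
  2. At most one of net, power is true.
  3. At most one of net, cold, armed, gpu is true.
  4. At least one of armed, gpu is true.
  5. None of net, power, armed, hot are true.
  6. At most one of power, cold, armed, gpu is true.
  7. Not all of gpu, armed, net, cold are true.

power=F, cold=F, gpu=T, hot=F, armed=F, net=F

  (1) hot=F, gpu=T — not both ✓
  (2) {net, power}: 0 true — at most one ✓
  (3) {net, cold, armed, gpu}: 1 true — at most one ✓
  (4) {armed, gpu}: 1 true — at least one ✓
  (5) {net, power, armed, hot}: 0 true — none ✓
  (6) {power, cold, armed, gpu}: 1 true — at most one ✓
  (7) {gpu, armed, net, cold}: 1/4 true — not all ✓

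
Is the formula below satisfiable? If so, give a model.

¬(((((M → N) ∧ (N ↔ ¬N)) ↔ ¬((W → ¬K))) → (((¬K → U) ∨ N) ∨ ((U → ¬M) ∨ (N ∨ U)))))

Case U = True: the formula becomes ¬(((((M → N) ∧ (N ↔ ¬N)) ↔ ¬((W → ¬K))) → True)) = False.
Case U = False: the formula becomes ¬(((((M → N) ∧ (N ↔ ¬N)) ↔ ¬((W → ¬K))) → True)) = False.
Both cases fail — unsatisfiable.

Unsatisfiable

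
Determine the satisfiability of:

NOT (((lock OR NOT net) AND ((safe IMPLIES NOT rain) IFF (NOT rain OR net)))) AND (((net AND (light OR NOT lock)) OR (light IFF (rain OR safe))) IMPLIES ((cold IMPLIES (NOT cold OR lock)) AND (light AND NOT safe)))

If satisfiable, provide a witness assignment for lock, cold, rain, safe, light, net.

lock = True, cold = True, rain = True, safe = False, light = True, net = False

  NOT (((lock OR NOT net) AND ((safe IMPLIES NOT rain) IFF (NOT rain OR net)))) = True
    (lock OR NOT net) AND ((safe IMPLIES NOT rain) IFF (NOT rain OR net)) = False
      lock OR NOT net = True
        NOT net = True
      (safe IMPLIES NOT rain) IFF (NOT rain OR net) = False
        safe IMPLIES NOT rain = True
          NOT rain = False
        NOT rain OR net = False
          NOT rain = False
  ((net AND (light OR NOT lock)) OR (light IFF (rain OR safe))) IMPLIES ((cold IMPLIES (NOT cold OR lock)) AND (light AND NOT safe)) = True
    (net AND (light OR NOT lock)) OR (light IFF (rain OR safe)) = True
      net AND (light OR NOT lock) = False
        light OR NOT lock = True
          NOT lock = False
      light IFF (rain OR safe) = True
        rain OR safe = True
    (cold IMPLIES (NOT cold OR lock)) AND (light AND NOT safe) = True
      cold IMPLIES (NOT cold OR lock) = True
        NOT cold OR lock = True
          NOT cold = False
      light AND NOT safe = True
        NOT safe = True
Both conjuncts True, so the formula holds.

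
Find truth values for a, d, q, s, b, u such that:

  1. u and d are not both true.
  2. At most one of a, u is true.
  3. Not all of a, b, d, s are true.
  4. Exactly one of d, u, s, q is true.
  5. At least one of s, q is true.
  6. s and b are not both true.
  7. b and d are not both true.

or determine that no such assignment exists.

a=F, d=F, q=F, s=T, b=F, u=F

  (1) u=F, d=F — not both ✓
  (2) {a, u}: 0 true — at most one ✓
  (3) {a, b, d, s}: 1/4 true — not all ✓
  (4) {d, u, s, q}: 1 true — exactly one ✓
  (5) {s, q}: 1 true — at least one ✓
  (6) s=T, b=F — not both ✓
  (7) b=F, d=F — not both ✓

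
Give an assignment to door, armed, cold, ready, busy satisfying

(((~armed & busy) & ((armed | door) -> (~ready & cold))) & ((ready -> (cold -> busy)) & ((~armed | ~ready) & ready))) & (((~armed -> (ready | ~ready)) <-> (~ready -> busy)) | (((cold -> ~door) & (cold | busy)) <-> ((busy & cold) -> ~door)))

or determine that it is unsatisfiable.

door = False, armed = False, cold = False, ready = True, busy = True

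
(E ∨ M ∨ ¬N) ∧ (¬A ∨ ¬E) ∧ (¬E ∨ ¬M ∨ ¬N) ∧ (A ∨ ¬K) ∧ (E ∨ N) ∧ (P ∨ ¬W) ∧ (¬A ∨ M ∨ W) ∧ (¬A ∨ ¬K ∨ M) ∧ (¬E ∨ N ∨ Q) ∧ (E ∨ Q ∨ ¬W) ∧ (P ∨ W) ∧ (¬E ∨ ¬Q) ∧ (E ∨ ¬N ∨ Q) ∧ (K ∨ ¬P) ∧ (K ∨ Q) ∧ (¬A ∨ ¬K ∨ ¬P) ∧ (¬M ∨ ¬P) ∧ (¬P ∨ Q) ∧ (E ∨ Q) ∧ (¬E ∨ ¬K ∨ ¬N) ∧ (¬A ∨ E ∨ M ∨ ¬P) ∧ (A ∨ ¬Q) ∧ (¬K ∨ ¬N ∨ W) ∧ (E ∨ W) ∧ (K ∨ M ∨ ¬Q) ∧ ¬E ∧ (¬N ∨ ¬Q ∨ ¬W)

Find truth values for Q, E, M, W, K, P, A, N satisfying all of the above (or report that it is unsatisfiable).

UNSATISFIABLE

Case P = True:
  (K ∨ ¬P) forces K = True.
  (A ∨ ¬K) forces A = True.
  Clause (¬A ∨ ¬K ∨ ¬P) is falsified — contradiction.
Case P = False:
  (P ∨ ¬W) forces W = False.
  Clause (P ∨ W) is falsified — contradiction.
Both cases fail, so the formula is unsatisfiable.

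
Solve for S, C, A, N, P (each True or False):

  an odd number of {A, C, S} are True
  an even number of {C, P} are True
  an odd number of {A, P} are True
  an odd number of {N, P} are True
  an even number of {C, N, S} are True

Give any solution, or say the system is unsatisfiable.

Unsatisfiable

Adding constraints 1, 3, 4, 5 mod 2: every variable appears an even number of times on the left, so the left side is 0.
But the right sides sum to 1 (mod 2). 0 ≠ 1 — the system is inconsistent.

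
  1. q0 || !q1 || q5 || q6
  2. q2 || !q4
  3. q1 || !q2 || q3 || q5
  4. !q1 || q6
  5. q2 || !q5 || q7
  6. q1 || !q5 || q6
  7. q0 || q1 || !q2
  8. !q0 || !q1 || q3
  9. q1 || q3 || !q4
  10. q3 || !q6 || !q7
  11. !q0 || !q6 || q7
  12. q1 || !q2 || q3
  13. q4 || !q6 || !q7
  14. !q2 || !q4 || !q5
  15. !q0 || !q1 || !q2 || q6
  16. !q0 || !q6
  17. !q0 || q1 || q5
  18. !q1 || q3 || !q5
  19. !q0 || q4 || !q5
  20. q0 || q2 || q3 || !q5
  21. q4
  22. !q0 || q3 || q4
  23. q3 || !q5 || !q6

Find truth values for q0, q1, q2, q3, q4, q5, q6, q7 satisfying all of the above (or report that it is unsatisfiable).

q0=F, q1=T, q2=T, q3=T, q4=T, q5=F, q6=T, q7=F

Unit clause (q4) forces q4 = True.
In (q2 || !q4) only q2 is left, so q2 = True.
In (!q2 || !q4 || !q5) only !q5 is left, so q5 = False.
Try q0 = True:
  (!q0 || !q6) forces q6 = False.
  (!q1 || q6) forces q1 = False.
  clause (!q0 || q1 || q5) is falsified — backtrack.
So q0 = False.
  then (q0 || q1 || !q2) forces q1 = True.
  then (q0 || !q1 || q5 || q6) forces q6 = True.
Set q3 = True.
Set q7 = False.
All clauses satisfied.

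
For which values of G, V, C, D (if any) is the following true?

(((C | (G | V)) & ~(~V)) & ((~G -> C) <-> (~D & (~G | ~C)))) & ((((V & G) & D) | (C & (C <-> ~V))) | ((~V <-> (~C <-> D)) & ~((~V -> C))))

Case V = True: the formula simplifies to ((~G -> C) <-> (~D & (~G | ~C))) & ((G & D) | (C & ~C)).
  C = True: simplifies to (~D & ~G) & (G & D).
    G = True: the conjunct ~G is False.
    G = False: the conjunct G is False.
  C = False: simplifies to (G <-> ~D) & (G & D).
    G = True: simplifies to ~D & D.
      D = True: the conjunct ~D is False.
      D = False: the conjunct D is False.
    G = False: the conjunct G is False.
Case V = False: the conjunct ~(~V) becomes ~(~False) = False.
Both cases fail — unsatisfiable.

Unsatisfiable — no assignment works.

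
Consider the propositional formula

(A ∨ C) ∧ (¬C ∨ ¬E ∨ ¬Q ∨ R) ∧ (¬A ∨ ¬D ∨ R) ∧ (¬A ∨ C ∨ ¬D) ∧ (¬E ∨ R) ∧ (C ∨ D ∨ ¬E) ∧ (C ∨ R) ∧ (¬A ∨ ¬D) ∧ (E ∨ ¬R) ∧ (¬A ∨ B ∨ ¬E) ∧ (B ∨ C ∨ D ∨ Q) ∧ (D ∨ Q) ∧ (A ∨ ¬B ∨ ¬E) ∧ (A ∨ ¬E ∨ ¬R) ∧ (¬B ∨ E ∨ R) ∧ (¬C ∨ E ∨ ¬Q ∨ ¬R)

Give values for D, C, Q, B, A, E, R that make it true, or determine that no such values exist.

D = False, C = True, Q = True, B = False, A = False, E = False, R = False

Set D = False.
  then (D ∨ Q) forces Q = True.
Set C = True.
Set B = False.
Set A = False.
Try E = True:
  (¬C ∨ ¬E ∨ ¬Q ∨ R) forces R = True.
  clause (A ∨ ¬E ∨ ¬R) is falsified — backtrack.
So E = False.
  then (E ∨ ¬R) forces R = False.
All clauses satisfied.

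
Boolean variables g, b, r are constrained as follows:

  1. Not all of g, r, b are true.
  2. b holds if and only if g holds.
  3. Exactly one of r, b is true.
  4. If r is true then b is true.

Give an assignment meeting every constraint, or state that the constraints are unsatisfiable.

g = True, b = True, r = False

  (1) {g, r, b}: 2/3 true — not all ✓
  (2) b=T, g=T — same ✓
  (3) {r, b}: 1 true — exactly one ✓
  (4) r=F ⇒ b: vacuous ✓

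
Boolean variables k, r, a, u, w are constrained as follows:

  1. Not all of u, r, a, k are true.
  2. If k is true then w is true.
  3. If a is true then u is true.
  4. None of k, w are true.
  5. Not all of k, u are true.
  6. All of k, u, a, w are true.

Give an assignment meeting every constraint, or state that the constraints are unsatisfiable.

Unsatisfiable — no assignment works.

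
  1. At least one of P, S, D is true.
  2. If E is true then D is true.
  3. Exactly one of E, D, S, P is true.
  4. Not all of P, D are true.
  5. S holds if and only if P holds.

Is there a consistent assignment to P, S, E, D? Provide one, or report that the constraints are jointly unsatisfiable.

P = False, S = False, E = False, D = True

  (1) {P, S, D}: 1 true — at least one ✓
  (2) E=F ⇒ D: vacuous ✓
  (3) {E, D, S, P}: 1 true — exactly one ✓
  (4) {P, D}: 1/2 true — not all ✓
  (5) S=F, P=F — same ✓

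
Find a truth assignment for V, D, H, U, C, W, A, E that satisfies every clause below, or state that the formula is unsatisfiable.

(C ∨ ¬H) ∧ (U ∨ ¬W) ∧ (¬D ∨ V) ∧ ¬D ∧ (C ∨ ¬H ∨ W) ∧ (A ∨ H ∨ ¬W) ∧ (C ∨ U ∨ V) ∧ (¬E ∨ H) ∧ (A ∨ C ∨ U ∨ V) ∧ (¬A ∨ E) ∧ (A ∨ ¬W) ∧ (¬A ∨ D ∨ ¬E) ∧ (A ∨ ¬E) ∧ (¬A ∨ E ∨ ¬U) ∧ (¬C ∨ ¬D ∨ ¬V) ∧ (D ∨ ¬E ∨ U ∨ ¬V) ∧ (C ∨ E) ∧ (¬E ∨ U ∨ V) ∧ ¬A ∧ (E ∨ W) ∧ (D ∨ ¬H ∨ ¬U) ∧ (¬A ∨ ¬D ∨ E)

Unsatisfiable

Case D = True:
  Clause (¬D) is falsified — contradiction.
Case D = False:
  (¬A) forces A = False.
  (A ∨ ¬W) forces W = False.
  (A ∨ ¬E) forces E = False.
  Clause (E ∨ W) is falsified — contradiction.
Both cases fail, so the formula is unsatisfiable.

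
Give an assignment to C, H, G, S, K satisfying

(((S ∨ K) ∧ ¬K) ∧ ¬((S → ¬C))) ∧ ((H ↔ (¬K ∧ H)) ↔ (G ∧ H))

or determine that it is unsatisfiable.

C = True, H = True, G = True, S = True, K = False

  ((S ∨ K) ∧ ¬K) ∧ ¬((S → ¬C)) = True
    (S ∨ K) ∧ ¬K = True
      S ∨ K = True
      ¬K = True
    ¬((S → ¬C)) = True
      S → ¬C = False
        ¬C = False
  (H ↔ (¬K ∧ H)) ↔ (G ∧ H) = True
    H ↔ (¬K ∧ H) = True
      ¬K ∧ H = True
        ¬K = True
    G ∧ H = True
Both conjuncts True, so the formula holds.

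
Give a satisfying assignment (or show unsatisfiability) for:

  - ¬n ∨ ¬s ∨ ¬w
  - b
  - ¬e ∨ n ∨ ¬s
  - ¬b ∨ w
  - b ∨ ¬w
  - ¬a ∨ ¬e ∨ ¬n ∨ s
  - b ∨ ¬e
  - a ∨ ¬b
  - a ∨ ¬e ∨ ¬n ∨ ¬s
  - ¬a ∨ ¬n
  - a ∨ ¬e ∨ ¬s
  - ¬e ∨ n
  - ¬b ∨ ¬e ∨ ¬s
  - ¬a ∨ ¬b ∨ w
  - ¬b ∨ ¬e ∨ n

w: True, e: False, s: False, a: True, n: False, b: True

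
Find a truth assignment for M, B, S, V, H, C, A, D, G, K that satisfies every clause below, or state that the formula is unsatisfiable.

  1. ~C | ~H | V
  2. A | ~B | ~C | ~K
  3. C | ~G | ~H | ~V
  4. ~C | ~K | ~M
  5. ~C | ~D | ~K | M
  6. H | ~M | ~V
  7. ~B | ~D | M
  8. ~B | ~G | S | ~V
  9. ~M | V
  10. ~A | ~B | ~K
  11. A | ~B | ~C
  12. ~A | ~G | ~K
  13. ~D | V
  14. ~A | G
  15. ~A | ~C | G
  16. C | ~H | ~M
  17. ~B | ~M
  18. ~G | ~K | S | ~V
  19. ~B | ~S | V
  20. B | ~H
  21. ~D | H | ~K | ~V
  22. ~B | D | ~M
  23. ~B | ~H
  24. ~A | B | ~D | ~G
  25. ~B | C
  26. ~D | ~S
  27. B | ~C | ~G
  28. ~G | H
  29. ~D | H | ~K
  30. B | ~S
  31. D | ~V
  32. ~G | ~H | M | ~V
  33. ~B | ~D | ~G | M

M = False; B = False; S = False; V = False; H = False; C = True; A = False; D = False; G = False; K = True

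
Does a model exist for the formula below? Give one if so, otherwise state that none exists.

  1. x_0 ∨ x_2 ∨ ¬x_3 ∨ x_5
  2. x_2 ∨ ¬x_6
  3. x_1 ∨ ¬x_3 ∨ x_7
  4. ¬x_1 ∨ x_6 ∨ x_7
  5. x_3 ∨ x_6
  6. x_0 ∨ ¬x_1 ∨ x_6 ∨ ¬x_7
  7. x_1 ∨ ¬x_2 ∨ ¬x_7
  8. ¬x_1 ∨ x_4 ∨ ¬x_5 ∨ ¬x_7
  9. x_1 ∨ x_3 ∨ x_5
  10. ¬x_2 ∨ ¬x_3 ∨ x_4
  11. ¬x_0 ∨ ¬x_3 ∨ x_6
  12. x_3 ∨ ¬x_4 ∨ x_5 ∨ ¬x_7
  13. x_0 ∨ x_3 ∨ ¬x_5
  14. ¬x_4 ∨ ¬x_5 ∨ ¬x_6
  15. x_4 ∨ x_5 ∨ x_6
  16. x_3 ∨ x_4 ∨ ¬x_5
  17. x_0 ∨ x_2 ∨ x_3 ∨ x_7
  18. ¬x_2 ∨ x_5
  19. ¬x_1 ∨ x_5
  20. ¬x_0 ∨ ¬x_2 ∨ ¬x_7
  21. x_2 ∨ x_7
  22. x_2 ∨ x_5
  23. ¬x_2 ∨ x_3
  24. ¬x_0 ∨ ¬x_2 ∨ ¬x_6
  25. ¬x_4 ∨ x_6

x_0=F, x_1=F, x_2=F, x_3=T, x_4=F, x_5=T, x_6=F, x_7=T

Set x_0 = False.
Set x_1 = False.
Try x_2 = True:
  (x_1 ∨ ¬x_2 ∨ ¬x_7) forces x_7 = False.
  (x_1 ∨ ¬x_3 ∨ x_7) forces x_3 = False.
  clause (¬x_2 ∨ x_3) is falsified — backtrack.
So x_2 = False.
  then (x_2 ∨ ¬x_6) forces x_6 = False.
  then (x_3 ∨ x_6) forces x_3 = True.
  then (x_2 ∨ x_7) forces x_7 = True.
  then (x_2 ∨ x_5) forces x_5 = True.
  then (¬x_4 ∨ x_6) forces x_4 = False.
All clauses satisfied.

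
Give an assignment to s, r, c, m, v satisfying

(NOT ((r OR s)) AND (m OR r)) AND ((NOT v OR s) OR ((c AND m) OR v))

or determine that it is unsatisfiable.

s: False, r: False, c: True, m: True, v: False

  NOT ((r OR s)) AND (m OR r) = True
    NOT ((r OR s)) = True
      r OR s = False
    m OR r = True
  (NOT v OR s) OR ((c AND m) OR v) = True
    NOT v OR s = True
      NOT v = True
    (c AND m) OR v = True
      c AND m = True
Both conjuncts True, so the formula holds.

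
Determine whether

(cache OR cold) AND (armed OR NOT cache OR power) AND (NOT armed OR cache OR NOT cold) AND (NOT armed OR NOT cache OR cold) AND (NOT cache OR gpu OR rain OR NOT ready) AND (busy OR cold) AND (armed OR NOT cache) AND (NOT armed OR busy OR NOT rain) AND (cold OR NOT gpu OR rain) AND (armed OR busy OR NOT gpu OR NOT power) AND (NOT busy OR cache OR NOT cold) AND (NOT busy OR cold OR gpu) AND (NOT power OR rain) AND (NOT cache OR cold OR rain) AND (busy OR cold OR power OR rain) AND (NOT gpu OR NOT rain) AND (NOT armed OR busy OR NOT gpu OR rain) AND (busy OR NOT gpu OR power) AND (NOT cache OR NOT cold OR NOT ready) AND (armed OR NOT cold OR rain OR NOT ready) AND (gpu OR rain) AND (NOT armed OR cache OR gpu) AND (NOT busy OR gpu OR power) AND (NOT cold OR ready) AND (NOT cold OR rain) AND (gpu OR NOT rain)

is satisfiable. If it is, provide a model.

Case gpu = True:
  (NOT gpu OR NOT rain) forces rain = False.
  (cold OR NOT gpu OR rain) forces cold = True.
  Clause (NOT cold OR rain) is falsified — contradiction.
Case gpu = False:
  (gpu OR rain) forces rain = True.
  Clause (gpu OR NOT rain) is falsified — contradiction.
Both cases fail, so the formula is unsatisfiable.

Unsatisfiable — no assignment works.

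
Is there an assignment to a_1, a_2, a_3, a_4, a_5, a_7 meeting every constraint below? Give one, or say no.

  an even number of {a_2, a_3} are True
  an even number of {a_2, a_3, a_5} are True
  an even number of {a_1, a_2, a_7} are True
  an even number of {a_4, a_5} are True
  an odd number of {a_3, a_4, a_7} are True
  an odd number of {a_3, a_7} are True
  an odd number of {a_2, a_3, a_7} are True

a_1: True, a_2: False, a_3: False, a_4: False, a_5: False, a_7: True

{a_2, a_3}: 0 true → even ✓
{a_2, a_3, a_5}: 0 true → even ✓
{a_1, a_2, a_7}: 2 true → even ✓
{a_4, a_5}: 0 true → even ✓
{a_3, a_4, a_7}: 1 true → odd ✓
{a_3, a_7}: 1 true → odd ✓
{a_2, a_3, a_7}: 1 true → odd ✓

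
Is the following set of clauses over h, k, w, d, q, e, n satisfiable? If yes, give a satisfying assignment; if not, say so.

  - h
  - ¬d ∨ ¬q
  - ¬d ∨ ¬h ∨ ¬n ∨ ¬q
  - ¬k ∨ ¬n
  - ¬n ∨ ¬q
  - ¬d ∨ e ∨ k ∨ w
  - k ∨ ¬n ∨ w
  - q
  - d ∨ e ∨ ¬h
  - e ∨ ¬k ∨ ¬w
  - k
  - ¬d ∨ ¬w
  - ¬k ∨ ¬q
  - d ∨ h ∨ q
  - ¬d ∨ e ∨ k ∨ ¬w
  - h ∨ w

Case k = True:
  (h) forces h = True.
  (¬k ∨ ¬n) forces n = False.
  (q) forces q = True.
  Clause (¬k ∨ ¬q) is falsified — contradiction.
Case k = False:
  Clause (k) is falsified — contradiction.
Both cases fail, so the formula is unsatisfiable.

Unsatisfiable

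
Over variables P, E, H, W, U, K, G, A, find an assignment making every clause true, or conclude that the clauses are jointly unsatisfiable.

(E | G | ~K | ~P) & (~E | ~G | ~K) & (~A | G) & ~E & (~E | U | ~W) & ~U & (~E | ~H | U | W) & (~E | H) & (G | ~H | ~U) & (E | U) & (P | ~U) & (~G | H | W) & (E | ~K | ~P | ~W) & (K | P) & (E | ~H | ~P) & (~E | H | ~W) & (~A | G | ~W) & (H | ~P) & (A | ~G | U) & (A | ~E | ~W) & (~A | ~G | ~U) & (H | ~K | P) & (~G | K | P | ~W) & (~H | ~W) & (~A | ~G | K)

Case E = True:
  Clause (~E) is falsified — contradiction.
Case E = False:
  (~U) forces U = False.
  Clause (E | U) is falsified — contradiction.
Both cases fail, so the formula is unsatisfiable.

No satisfying assignment exists.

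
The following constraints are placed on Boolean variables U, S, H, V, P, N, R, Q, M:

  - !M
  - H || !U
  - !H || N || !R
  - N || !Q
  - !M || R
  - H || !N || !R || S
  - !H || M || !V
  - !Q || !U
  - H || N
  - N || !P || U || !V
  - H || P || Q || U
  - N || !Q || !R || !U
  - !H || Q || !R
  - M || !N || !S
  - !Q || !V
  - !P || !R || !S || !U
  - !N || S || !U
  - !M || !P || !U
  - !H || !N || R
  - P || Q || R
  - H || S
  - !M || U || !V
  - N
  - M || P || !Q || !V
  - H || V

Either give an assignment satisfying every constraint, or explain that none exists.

Unit clause (!M) forces M = False.
Unit clause (N) forces N = True.
In (M || !N || !S) only !S is left, so S = False.
In (!N || S || !U) only !U is left, so U = False.
In (H || S) only H is left, so H = True.
In (!H || M || !V) only !V is left, so V = False.
In (!H || !N || R) only R is left, so R = True.
In (!H || Q || !R) only Q is left, so Q = True.
Set P = False.
All clauses satisfied.

U = False, S = False, H = True, V = False, P = False, N = True, R = True, Q = True, M = False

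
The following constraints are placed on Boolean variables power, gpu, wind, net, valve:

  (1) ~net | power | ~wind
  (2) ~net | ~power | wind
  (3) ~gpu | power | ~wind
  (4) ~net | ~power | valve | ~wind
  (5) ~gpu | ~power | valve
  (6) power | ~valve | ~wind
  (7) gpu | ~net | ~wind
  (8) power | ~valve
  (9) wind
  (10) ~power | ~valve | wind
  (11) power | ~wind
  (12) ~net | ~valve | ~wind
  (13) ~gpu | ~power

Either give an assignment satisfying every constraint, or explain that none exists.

power: True, gpu: False, wind: True, net: False, valve: False

Unit clause (wind) forces wind = True.
In (power | ~wind) only power is left, so power = True.
In (~gpu | ~power) only ~gpu is left, so gpu = False.
In (gpu | ~net | ~wind) only ~net is left, so net = False.
Set valve = False.
All clauses satisfied.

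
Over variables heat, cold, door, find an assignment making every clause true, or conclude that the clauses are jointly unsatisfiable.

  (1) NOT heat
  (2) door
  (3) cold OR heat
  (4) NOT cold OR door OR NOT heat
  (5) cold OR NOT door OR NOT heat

heat = False; cold = True; door = True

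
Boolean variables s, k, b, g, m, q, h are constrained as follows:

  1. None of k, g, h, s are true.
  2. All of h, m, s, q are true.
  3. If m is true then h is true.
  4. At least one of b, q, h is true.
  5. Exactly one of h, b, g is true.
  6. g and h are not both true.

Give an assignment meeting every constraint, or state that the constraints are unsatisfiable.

Case s = True:
  Constraint (1) is violated (s=T) — contradiction.
Case s = False:
  Constraint (2) is violated (s=F) — contradiction.
Both cases fail — unsatisfiable.

No satisfying assignment exists.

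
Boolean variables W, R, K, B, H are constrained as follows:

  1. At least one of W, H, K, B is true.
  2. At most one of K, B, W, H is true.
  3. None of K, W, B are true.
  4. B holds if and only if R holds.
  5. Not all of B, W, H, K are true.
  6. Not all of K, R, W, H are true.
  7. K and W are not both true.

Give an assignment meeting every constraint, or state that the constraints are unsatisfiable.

W = False, R = False, K = False, B = False, H = True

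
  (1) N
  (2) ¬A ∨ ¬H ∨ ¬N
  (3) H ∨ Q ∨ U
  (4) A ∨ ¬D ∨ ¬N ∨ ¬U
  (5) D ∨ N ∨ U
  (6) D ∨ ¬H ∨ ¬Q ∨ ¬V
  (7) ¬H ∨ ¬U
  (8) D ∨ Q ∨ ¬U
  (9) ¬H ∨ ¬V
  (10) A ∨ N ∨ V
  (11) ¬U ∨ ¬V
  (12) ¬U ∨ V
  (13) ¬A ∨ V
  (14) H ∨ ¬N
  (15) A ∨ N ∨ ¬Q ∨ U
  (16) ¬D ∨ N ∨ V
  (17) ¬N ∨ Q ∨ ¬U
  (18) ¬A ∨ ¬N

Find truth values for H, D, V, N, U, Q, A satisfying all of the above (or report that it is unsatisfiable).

Unit clause (N) forces N = True.
In (H ∨ ¬N) only H is left, so H = True.
In (¬A ∨ ¬N) only ¬A is left, so A = False.
In (¬H ∨ ¬U) only ¬U is left, so U = False.
In (¬H ∨ ¬V) only ¬V is left, so V = False.
Set D = False.
Set Q = True.
All clauses satisfied.

H=T, D=F, V=F, N=T, U=F, Q=T, A=F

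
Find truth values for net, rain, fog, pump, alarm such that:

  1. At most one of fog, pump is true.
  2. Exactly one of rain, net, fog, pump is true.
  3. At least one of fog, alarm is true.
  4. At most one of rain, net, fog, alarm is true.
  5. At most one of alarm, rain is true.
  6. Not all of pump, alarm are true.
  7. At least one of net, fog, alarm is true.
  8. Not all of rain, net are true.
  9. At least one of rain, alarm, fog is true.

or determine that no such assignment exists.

net: False, rain: False, fog: True, pump: False, alarm: False

  (1) {fog, pump}: 1 true — at most one ✓
  (2) {rain, net, fog, pump}: 1 true — exactly one ✓
  (3) {fog, alarm}: 1 true — at least one ✓
  (4) {rain, net, fog, alarm}: 1 true — at most one ✓
  (5) {alarm, rain}: 0 true — at most one ✓
  (6) {pump, alarm}: 0/2 true — not all ✓
  (7) {net, fog, alarm}: 1 true — at least one ✓
  (8) {rain, net}: 0/2 true — not all ✓
  (9) {rain, alarm, fog}: 1 true — at least one ✓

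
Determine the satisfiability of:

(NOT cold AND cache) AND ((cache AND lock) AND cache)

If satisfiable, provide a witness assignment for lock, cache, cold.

lock = True; cache = True; cold = False

  NOT cold AND cache = True
    NOT cold = True
  (cache AND lock) AND cache = True
    cache AND lock = True
Both conjuncts True, so the formula holds.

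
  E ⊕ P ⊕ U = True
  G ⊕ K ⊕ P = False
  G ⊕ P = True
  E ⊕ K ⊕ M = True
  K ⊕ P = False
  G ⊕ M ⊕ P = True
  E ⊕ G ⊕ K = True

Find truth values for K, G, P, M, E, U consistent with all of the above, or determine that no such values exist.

K = True; G = False; P = True; M = False; E = False; U = False

E ⊕ P ⊕ U = F ⊕ T ⊕ F = True ✓
G ⊕ K ⊕ P = F ⊕ T ⊕ T = False ✓
G ⊕ P = F ⊕ T = True ✓
E ⊕ K ⊕ M = F ⊕ T ⊕ F = True ✓
K ⊕ P = T ⊕ T = False ✓
G ⊕ M ⊕ P = F ⊕ F ⊕ T = True ✓
E ⊕ G ⊕ K = F ⊕ F ⊕ T = True ✓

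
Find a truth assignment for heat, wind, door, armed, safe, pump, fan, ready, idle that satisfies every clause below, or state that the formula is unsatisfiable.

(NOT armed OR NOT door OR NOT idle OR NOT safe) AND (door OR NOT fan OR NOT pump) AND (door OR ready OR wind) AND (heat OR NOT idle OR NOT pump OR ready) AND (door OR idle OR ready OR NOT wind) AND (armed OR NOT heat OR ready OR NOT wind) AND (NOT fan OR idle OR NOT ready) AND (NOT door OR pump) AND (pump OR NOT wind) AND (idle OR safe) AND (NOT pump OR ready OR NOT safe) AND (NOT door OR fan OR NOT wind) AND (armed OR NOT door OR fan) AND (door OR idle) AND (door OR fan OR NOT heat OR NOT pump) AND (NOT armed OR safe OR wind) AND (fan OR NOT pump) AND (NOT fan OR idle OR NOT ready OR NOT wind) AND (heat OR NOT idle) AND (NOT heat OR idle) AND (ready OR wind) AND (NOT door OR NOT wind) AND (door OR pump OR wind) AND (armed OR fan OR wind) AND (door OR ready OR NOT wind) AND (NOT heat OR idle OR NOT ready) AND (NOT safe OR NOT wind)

Set heat = True.
  then (NOT heat OR idle) forces idle = True.
Try wind = True:
  (pump OR NOT wind) forces pump = True.
  (fan OR NOT pump) forces fan = True.
  (door OR NOT fan OR NOT pump) forces door = True.
  clause (NOT door OR NOT wind) is falsified — backtrack.
So wind = False.
  then (ready OR wind) forces ready = True.
Set door = True.
  then (NOT door OR pump) forces pump = True.
  then (fan OR NOT pump) forces fan = True.
Set armed = False.
Set safe = False.
All clauses satisfied.

heat = True; wind = False; door = True; armed = False; safe = False; pump = True; fan = True; ready = True; idle = True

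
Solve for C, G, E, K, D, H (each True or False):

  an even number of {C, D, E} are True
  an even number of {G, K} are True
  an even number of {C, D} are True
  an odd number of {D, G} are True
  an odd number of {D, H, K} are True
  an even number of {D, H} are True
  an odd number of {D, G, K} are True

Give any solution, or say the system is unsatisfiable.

UNSATISFIABLE

Adding constraints 4, 5, 6, 7 mod 2: every variable appears an even number of times on the left, so the left side is 0.
But the right sides sum to 1 (mod 2). 0 ≠ 1 — the system is inconsistent.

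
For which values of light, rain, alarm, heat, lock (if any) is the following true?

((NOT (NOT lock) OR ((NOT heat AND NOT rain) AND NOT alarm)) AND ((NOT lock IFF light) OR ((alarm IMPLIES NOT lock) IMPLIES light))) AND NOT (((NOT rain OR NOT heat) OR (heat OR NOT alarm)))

The formula is unsatisfiable.

The conjunct NOT (((NOT rain OR NOT heat) OR (heat OR NOT alarm))) is unsatisfiable on its own:
  rain=F, alarm=F, heat=F: evaluates to False.
  rain=F, alarm=F, heat=T: evaluates to False.
  rain=F, alarm=T, heat=F: evaluates to False.
  rain=F, alarm=T, heat=T: evaluates to False.
  rain=T, alarm=F, heat=F: evaluates to False.
  rain=T, alarm=F, heat=T: evaluates to False.
  rain=T, alarm=T, heat=F: evaluates to False.
  rain=T, alarm=T, heat=T: evaluates to False.
So the whole conjunction is unsatisfiable.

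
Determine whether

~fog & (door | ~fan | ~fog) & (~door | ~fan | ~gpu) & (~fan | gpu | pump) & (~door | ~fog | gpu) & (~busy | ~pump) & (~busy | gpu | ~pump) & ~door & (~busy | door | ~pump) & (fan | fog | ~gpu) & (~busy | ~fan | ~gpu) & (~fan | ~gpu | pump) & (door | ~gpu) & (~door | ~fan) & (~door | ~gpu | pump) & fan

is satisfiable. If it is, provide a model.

pump: True; gpu: False; busy: False; fog: False; fan: True; door: False

Unit clause (~fog) forces fog = False.
Unit clause (~door) forces door = False.
In (door | ~gpu) only ~gpu is left, so gpu = False.
Unit clause (fan) forces fan = True.
In (~fan | gpu | pump) only pump is left, so pump = True.
In (~busy | ~pump) only ~busy is left, so busy = False.
All clauses satisfied.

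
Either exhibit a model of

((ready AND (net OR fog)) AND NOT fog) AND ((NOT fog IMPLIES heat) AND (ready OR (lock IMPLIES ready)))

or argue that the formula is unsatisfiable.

fog: False, heat: True, ready: True, lock: True, net: True

  (ready AND (net OR fog)) AND NOT fog = True
    ready AND (net OR fog) = True
      net OR fog = True
    NOT fog = True
  (NOT fog IMPLIES heat) AND (ready OR (lock IMPLIES ready)) = True
    NOT fog IMPLIES heat = True
      NOT fog = True
    ready OR (lock IMPLIES ready) = True
      lock IMPLIES ready = True
Both conjuncts True, so the formula holds.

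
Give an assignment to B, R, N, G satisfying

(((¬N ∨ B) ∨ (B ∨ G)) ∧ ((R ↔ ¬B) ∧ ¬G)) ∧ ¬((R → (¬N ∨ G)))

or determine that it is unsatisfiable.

Unsatisfiable — no assignment works.

Case G = True: the conjunct ¬G is False.
Case G = False: the formula simplifies to (((¬N ∨ B) ∨ B) ∧ (R ↔ ¬B)) ∧ ¬((R → ¬N)).
  N = True: simplifies to ((B ∨ B) ∧ (R ↔ ¬B)) ∧ ¬(¬R).
    B = True: simplifies to ¬R ∧ ¬(¬R).
      R = True: the conjunct ¬R is False.
      R = False: the conjunct ¬(¬R) becomes ¬(¬False) = False.
    B = False: the conjunct B ∨ B becomes False ∨ False = False.
  N = False: the conjunct ¬((R → ¬N)) becomes ¬((R → True)) = False.
Both cases fail — unsatisfiable.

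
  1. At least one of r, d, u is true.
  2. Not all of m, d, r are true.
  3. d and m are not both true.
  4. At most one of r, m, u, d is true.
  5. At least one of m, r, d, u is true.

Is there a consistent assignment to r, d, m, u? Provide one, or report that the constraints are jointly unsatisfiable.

r=F, d=F, m=F, u=T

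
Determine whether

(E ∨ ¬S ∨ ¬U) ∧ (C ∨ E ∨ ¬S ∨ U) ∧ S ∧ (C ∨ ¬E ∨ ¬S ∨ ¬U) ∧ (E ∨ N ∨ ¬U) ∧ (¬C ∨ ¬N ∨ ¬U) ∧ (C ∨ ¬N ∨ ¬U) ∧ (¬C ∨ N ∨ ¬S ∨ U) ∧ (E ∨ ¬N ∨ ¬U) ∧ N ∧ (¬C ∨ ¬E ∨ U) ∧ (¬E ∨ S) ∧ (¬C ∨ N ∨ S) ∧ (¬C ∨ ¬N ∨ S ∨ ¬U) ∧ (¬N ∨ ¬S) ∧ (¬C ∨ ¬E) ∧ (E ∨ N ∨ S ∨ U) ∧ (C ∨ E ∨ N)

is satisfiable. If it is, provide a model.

Case S = True:
  (N) forces N = True.
  Clause (¬N ∨ ¬S) is falsified — contradiction.
Case S = False:
  Clause (S) is falsified — contradiction.
Both cases fail, so the formula is unsatisfiable.

The formula is unsatisfiable.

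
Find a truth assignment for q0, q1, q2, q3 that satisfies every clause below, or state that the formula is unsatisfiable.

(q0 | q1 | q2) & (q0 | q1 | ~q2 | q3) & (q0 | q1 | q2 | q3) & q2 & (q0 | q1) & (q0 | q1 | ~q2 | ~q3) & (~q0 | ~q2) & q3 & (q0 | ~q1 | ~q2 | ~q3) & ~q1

Case q1 = True:
  Clause (~q1) is falsified — contradiction.
Case q1 = False:
  (q2) forces q2 = True.
  (q0 | q1) forces q0 = True.
  Clause (~q0 | ~q2) is falsified — contradiction.
Both cases fail, so the formula is unsatisfiable.

The formula is unsatisfiable.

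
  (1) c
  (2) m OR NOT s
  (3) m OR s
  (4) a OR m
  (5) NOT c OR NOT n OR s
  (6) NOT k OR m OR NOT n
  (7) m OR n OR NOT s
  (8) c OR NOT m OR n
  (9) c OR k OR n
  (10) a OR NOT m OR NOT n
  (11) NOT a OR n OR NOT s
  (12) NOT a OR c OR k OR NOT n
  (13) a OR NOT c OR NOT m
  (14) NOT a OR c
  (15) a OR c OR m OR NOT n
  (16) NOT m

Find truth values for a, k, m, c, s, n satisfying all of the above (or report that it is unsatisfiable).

Case m = True:
  Clause (NOT m) is falsified — contradiction.
Case m = False:
  (c) forces c = True.
  (m OR NOT s) forces s = False.
  Clause (m OR s) is falsified — contradiction.
Both cases fail, so the formula is unsatisfiable.

UNSATISFIABLE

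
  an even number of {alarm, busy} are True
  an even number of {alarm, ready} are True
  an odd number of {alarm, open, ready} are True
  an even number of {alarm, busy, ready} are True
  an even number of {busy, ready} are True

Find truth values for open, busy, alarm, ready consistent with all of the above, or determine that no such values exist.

open = True; busy = False; alarm = False; ready = False

{alarm, busy}: 0 true → even ✓
{alarm, ready}: 0 true → even ✓
{alarm, open, ready}: 1 true → odd ✓
{alarm, busy, ready}: 0 true → even ✓
{busy, ready}: 0 true → even ✓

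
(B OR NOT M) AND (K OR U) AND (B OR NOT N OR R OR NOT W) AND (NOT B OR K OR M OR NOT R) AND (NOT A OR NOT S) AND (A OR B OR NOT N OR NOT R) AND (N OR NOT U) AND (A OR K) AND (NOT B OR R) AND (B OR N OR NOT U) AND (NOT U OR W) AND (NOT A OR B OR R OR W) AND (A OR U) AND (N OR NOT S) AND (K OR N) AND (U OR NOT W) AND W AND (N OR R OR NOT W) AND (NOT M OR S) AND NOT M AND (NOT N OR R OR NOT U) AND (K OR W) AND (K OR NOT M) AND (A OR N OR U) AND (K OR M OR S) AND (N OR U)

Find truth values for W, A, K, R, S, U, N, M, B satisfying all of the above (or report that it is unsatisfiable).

Unit clause (W) forces W = True.
Unit clause (NOT M) forces M = False.
In (U OR NOT W) only U is left, so U = True.
In (N OR NOT U) only N is left, so N = True.
In (NOT N OR R OR NOT U) only R is left, so R = True.
Set A = False.
  then (A OR B OR NOT N OR NOT R) forces B = True.
  then (A OR K) forces K = True.
Set S = True.
All clauses satisfied.

W: True; A: False; K: True; R: True; S: True; U: True; N: True; M: False; B: True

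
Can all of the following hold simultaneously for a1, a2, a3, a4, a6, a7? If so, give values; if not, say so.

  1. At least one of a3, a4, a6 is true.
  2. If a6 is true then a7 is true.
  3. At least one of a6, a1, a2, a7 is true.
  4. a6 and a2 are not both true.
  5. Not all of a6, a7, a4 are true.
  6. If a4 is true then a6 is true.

a1: True, a2: True, a3: True, a4: False, a6: False, a7: True

  (1) {a3, a4, a6}: 1 true — at least one ✓
  (2) a6=F ⇒ a7: vacuous ✓
  (3) {a6, a1, a2, a7}: 3 true — at least one ✓
  (4) a6=F, a2=T — not both ✓
  (5) {a6, a7, a4}: 1/3 true — not all ✓
  (6) a4=F ⇒ a6: vacuous ✓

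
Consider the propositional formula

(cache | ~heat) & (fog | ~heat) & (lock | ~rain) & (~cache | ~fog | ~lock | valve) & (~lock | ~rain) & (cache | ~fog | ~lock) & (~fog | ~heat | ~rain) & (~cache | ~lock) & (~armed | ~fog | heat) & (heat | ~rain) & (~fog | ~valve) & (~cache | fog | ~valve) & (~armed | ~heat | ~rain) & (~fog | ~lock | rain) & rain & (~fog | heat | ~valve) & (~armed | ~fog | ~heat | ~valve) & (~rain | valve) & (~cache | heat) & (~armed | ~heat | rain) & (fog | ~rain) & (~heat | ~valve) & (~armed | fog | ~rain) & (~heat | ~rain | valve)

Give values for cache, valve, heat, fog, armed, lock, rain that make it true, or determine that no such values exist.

Unsatisfiable

Case rain = True:
  (lock | ~rain) forces lock = True.
  Clause (~lock | ~rain) is falsified — contradiction.
Case rain = False:
  Clause (rain) is falsified — contradiction.
Both cases fail, so the formula is unsatisfiable.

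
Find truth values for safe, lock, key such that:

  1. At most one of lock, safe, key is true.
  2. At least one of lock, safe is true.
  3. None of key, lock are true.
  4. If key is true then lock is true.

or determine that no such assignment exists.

safe: True, lock: False, key: False

  (1) {lock, safe, key}: 1 true — at most one ✓
  (2) {lock, safe}: 1 true — at least one ✓
  (3) {key, lock}: 0 true — none ✓
  (4) key=F ⇒ lock: vacuous ✓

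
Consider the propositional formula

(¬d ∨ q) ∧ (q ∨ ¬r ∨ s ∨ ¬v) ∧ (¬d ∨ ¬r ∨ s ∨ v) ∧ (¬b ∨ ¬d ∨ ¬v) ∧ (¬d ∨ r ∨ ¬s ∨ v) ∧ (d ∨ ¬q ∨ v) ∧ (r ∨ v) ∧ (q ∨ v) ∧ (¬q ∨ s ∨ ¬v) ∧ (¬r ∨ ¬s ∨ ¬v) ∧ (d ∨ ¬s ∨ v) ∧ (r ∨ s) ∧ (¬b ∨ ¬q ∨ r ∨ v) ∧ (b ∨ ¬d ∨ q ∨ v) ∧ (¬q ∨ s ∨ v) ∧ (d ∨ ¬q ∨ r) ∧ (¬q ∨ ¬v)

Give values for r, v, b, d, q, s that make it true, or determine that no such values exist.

r = False, v = True, b = True, d = False, q = False, s = True

Set r = False.
  then (r ∨ v) forces v = True.
  then (r ∨ s) forces s = True.
  then (¬q ∨ ¬v) forces q = False.
  then (¬d ∨ q) forces d = False.
Set b = True.
All clauses satisfied.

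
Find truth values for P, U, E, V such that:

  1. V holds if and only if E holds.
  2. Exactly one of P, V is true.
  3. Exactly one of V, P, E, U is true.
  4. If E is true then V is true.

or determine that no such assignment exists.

P = True, U = False, E = False, V = False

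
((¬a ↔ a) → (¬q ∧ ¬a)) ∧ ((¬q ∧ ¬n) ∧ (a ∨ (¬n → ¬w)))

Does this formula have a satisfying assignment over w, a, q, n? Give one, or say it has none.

w: False; a: True; q: False; n: False

  (¬a ↔ a) → (¬q ∧ ¬a) = True
    ¬a ↔ a = False
      ¬a = False
    ¬q ∧ ¬a = False
      ¬q = True
      ¬a = False
  (¬q ∧ ¬n) ∧ (a ∨ (¬n → ¬w)) = True
    ¬q ∧ ¬n = True
      ¬q = True
      ¬n = True
    a ∨ (¬n → ¬w) = True
      ¬n → ¬w = True
        ¬n = True
        ¬w = True
Both conjuncts True, so the formula holds.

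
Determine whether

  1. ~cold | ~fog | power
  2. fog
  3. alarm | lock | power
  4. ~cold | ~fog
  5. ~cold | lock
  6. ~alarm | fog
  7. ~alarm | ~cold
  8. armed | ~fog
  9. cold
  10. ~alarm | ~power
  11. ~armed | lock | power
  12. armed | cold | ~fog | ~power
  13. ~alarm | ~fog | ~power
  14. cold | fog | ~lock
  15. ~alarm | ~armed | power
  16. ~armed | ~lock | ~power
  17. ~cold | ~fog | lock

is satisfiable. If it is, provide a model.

Unsatisfiable

Case fog = True:
  (~cold | ~fog) forces cold = False.
  Clause (cold) is falsified — contradiction.
Case fog = False:
  Clause (fog) is falsified — contradiction.
Both cases fail, so the formula is unsatisfiable.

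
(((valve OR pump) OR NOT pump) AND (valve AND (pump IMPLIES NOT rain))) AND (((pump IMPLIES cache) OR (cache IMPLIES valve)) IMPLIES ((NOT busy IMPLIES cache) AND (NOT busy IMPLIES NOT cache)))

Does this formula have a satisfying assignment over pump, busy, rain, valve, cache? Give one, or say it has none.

pump=F, busy=T, rain=F, valve=T, cache=F

  ((valve OR pump) OR NOT pump) AND (valve AND (pump IMPLIES NOT rain)) = True
    (valve OR pump) OR NOT pump = True
      valve OR pump = True
      NOT pump = True
    valve AND (pump IMPLIES NOT rain) = True
      pump IMPLIES NOT rain = True
        NOT rain = True
  ((pump IMPLIES cache) OR (cache IMPLIES valve)) IMPLIES ((NOT busy IMPLIES cache) AND (NOT busy IMPLIES NOT cache)) = True
    (pump IMPLIES cache) OR (cache IMPLIES valve) = True
      pump IMPLIES cache = True
      cache IMPLIES valve = True
    (NOT busy IMPLIES cache) AND (NOT busy IMPLIES NOT cache) = True
      NOT busy IMPLIES cache = True
        NOT busy = False
      NOT busy IMPLIES NOT cache = True
        NOT busy = False
        NOT cache = True
Both conjuncts True, so the formula holds.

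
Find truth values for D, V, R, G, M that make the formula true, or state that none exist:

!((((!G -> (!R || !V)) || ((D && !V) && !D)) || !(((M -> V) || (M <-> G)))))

D: True, V: True, R: True, G: False, M: False

  !((((!G -> (!R || !V)) || ((D && !V) && !D)) || !(((M -> V) || (M <-> G))))) = True
    ((!G -> (!R || !V)) || ((D && !V) && !D)) || !(((M -> V) || (M <-> G))) = False
      (!G -> (!R || !V)) || ((D && !V) && !D) = False
        !G -> (!R || !V) = False
          !G = True
          !R || !V = False
            !R = False
            !V = False
        (D && !V) && !D = False
          D && !V = False
            !V = False
          !D = False
      !(((M -> V) || (M <-> G))) = False
        (M -> V) || (M <-> G) = True
          M -> V = True
          M <-> G = True
The formula evaluates to True.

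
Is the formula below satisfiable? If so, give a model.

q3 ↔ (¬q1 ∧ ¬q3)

q1=T, q3=F

  q3 ↔ (¬q1 ∧ ¬q3) = True
    ¬q1 ∧ ¬q3 = False
      ¬q1 = False
      ¬q3 = True
The formula evaluates to True.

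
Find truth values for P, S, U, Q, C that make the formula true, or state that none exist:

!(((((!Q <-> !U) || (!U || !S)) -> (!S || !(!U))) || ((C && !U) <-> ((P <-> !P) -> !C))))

P: True, S: True, U: False, Q: True, C: False

  !(((((!Q <-> !U) || (!U || !S)) -> (!S || !(!U))) || ((C && !U) <-> ((P <-> !P) -> !C)))) = True
    (((!Q <-> !U) || (!U || !S)) -> (!S || !(!U))) || ((C && !U) <-> ((P <-> !P) -> !C)) = False
      ((!Q <-> !U) || (!U || !S)) -> (!S || !(!U)) = False
        (!Q <-> !U) || (!U || !S) = True
          !Q <-> !U = False
            !Q = False
            !U = True
          !U || !S = True
            !U = True
            !S = False
        !S || !(!U) = False
          !S = False
          !(!U) = False
            !U = True
      (C && !U) <-> ((P <-> !P) -> !C) = False
        C && !U = False
          !U = True
        (P <-> !P) -> !C = True
          P <-> !P = False
            !P = False
          !C = True
The formula evaluates to True.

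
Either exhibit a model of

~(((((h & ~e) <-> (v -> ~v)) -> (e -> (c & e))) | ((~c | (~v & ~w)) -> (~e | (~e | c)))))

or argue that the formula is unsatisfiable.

h: True, c: False, w: False, e: True, v: True

  ~(((((h & ~e) <-> (v -> ~v)) -> (e -> (c & e))) | ((~c | (~v & ~w)) -> (~e | (~e | c))))) = True
    (((h & ~e) <-> (v -> ~v)) -> (e -> (c & e))) | ((~c | (~v & ~w)) -> (~e | (~e | c))) = False
      ((h & ~e) <-> (v -> ~v)) -> (e -> (c & e)) = False
        (h & ~e) <-> (v -> ~v) = True
          h & ~e = False
            ~e = False
          v -> ~v = False
            ~v = False
        e -> (c & e) = False
          c & e = False
      (~c | (~v & ~w)) -> (~e | (~e | c)) = False
        ~c | (~v & ~w) = True
          ~c = True
          ~v & ~w = False
            ~v = False
            ~w = True
        ~e | (~e | c) = False
          ~e = False
          ~e | c = False
            ~e = False
The formula evaluates to True.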